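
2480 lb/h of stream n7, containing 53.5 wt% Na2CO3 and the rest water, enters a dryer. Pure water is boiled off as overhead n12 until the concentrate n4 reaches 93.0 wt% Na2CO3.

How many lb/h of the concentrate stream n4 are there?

1427 lb/h

Na2CO3 is conserved: 2480×0.535 = 1326.8 lb/h all reports to the concentrate.
Concentrate = 1326.8/(target fraction) = 1426.7 lb/h.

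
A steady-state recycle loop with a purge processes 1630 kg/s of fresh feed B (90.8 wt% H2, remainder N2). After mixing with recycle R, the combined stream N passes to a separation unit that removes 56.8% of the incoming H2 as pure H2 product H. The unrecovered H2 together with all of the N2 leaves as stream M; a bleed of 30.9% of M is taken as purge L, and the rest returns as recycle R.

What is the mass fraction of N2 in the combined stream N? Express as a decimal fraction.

N2 enters only via B and leaves only via the purge: 1630×0.092 = 0.309×(N2 in M), and the separation unit passes all N2, so N2 in N = N2 in M = 485.31 kg/s.
H2 in N: m_A = 1630×0.908 + (1−0.309)·(1−0.568)·m_A, so m_A = 1480/0.7015 = 2109.9 kg/s.
N = 2109.9 + 485.31 = 2595.2 kg/s.
N2 fraction in N = 485.31/2595.2 = 0.1870.

0.1870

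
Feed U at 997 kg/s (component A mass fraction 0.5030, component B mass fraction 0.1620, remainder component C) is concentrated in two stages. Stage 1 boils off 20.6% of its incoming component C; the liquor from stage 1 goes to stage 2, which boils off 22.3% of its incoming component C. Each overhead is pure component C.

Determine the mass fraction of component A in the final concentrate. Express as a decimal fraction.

component C in feed = 997×0.335 = 334 kg/s.
After stage 1: component C left = (1−0.206)×334 = 265.19; stream total = 928.2 kg/s.
After stage 2: component C left = (1−0.223)×265.19 = 206.05; final concentrate = 869.06 kg/s.
component A fraction = 501.49/869.06 = 0.5771.

0.5771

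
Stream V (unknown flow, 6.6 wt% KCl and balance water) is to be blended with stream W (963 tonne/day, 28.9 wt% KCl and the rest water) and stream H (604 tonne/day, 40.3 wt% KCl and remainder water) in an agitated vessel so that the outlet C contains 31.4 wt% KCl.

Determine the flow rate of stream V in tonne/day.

Let V be the unknown flow. Total out = 1567 + V.
KCl balance: 521.72 + 0.066·V = 0.314·(1567 + V)
(0.066 − 0.314)·V = 0.314×1567 − 521.72 = -29.681
V = -29.681 / -0.248 = 119.68 tonne/day

119.7 tonne/day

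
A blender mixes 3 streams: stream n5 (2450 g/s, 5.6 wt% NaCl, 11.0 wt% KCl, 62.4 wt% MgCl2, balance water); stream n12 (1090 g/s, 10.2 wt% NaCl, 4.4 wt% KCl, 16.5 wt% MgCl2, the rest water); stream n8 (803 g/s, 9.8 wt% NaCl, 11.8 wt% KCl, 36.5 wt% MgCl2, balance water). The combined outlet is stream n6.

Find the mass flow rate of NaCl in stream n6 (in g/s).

NaCl out = NaCl in = 2450×0.056 + 1090×0.102 + 803×0.098 = 327.07 g/s.

327.1 g/s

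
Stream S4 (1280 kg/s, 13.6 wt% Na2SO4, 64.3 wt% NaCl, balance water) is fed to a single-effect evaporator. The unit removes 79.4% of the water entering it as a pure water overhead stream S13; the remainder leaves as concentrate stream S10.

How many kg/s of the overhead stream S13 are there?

water entering = 1280×0.221 = 282.88 kg/s; overhead removed = 0.794×282.88 = 224.61 kg/s.

224.6 kg/s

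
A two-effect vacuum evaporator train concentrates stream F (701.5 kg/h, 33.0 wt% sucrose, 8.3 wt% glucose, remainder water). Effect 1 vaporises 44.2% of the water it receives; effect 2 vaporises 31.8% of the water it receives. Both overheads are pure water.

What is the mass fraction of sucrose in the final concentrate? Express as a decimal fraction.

0.5186

water in feed = 701.5×0.587 = 411.78 kg/h.
After stage 1: water left = (1−0.442)×411.78 = 229.77; stream total = 519.49 kg/h.
After stage 2: water left = (1−0.318)×229.77 = 156.71; final concentrate = 446.43 kg/h.
sucrose fraction = 231.5/446.43 = 0.5186.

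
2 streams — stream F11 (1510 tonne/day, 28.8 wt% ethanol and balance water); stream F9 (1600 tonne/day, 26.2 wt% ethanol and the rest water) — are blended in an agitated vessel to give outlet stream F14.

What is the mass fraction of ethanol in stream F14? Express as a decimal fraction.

0.275

Total flow out = 1510 + 1600 = 3110 tonne/day.
ethanol in = 1510×0.288 + 1600×0.262 = 854.08 tonne/day.
ethanol mass fraction in F14 = 854.08/3110 = 0.275.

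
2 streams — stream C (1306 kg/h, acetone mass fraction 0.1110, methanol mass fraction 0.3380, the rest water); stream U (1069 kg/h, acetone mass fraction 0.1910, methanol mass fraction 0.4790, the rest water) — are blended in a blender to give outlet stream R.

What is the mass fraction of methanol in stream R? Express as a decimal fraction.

Total flow out = 1306 + 1069 = 2375 kg/h.
methanol in = 1306×0.338 + 1069×0.479 = 953.48 kg/h.
methanol mass fraction in R = 953.48/2375 = 0.4015.

0.4015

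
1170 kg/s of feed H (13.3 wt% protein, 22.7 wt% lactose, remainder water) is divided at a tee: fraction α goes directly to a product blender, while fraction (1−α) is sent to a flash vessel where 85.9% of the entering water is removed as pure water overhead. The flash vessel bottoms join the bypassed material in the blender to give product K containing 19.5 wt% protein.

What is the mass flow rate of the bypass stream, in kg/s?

All 1170×0.133 = 155.61 kg/s of protein reaches K, so K = 155.61/0.195 = 798 kg/s and vapour = 372 kg/s.
The evaporator receives (1−α)·1170 of feed at 0.640 water and removes 0.859 of that water:
0.859×0.640×(1−α)×1170 = 372
(1−α) = 372/643.22 = 0.5783;  α = 0.4217.
Bypass flow = 0.4217×1170 = 493.34 kg/s.

493.3 kg/s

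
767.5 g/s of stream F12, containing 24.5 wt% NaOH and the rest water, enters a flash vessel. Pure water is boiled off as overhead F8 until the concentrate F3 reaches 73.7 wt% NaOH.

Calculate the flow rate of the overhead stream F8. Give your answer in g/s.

512.4 g/s

NaOH is conserved: 767.5×0.245 = 188.04 g/s all reports to the concentrate.
Concentrate = 188.04/(target fraction) = 255.14 g/s.
Overhead = 767.5 − 255.14 = 512.36 g/s.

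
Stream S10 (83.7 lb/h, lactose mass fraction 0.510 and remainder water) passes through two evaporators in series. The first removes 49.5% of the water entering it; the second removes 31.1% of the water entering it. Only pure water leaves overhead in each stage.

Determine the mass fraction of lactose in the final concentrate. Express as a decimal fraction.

0.749

water in feed = 83.7×0.490 = 41.013 lb/h.
After stage 1: water left = (1−0.495)×41.013 = 20.712; stream total = 63.399 lb/h.
After stage 2: water left = (1−0.311)×20.712 = 14.27; final concentrate = 56.957 lb/h.
lactose fraction = 42.687/56.957 = 0.749.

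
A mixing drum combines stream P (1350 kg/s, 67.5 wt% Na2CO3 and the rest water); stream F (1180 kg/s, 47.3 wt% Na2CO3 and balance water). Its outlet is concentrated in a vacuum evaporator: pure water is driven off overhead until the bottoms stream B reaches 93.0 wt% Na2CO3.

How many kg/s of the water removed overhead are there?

Na2CO3 entering = 1350×0.675 + 1180×0.473 = 1469.4 kg/s.
All Na2CO3 reports to B, so B = 1469.4/0.930 = 1580 kg/s.
Total feed = 2530 kg/s; overhead = 2530 − 1580 = 950.01 kg/s.

950 kg/s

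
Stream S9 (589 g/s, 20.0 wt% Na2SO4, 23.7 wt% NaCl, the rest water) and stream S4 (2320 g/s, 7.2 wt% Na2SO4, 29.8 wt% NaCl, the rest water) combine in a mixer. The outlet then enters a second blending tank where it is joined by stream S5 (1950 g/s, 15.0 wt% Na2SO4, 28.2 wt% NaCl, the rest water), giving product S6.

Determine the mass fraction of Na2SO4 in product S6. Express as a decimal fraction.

Overall, product flow = 4859 g/s.
Na2SO4 in = 589×0.200 + 2320×0.072 + 1950×0.150 = 577.34 g/s.
Na2SO4 fraction in S6 = 0.1188.

0.1188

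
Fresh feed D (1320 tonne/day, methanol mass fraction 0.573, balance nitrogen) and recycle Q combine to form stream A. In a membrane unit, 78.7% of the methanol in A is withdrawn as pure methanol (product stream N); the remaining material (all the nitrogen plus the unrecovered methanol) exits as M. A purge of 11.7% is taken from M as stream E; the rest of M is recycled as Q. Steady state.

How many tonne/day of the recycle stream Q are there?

4429 tonne/day

nitrogen enters only via D and leaves only via the purge: 1320×0.427 = 0.117×(nitrogen in M), and the membrane unit passes all nitrogen, so nitrogen in A = nitrogen in M = 4817.4 tonne/day.
methanol in A: m_A = 1320×0.573 + (1−0.117)·(1−0.787)·m_A, so m_A = 756.36/0.8119 = 931.57 tonne/day.
M = (1−0.787)×931.57 + 4817.4 = 5015.9 tonne/day.
Recycle Q = (1−0.117)×5015.9 = 4429 tonne/day.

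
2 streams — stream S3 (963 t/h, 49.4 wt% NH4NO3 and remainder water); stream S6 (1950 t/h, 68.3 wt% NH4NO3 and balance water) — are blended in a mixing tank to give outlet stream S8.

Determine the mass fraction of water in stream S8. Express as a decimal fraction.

Total flow out = 963 + 1950 = 2913 t/h.
water in = 963×0.506 + 1950×0.317 = 1105.4 t/h.
water mass fraction in S8 = 1105.4/2913 = 0.3795.

0.3795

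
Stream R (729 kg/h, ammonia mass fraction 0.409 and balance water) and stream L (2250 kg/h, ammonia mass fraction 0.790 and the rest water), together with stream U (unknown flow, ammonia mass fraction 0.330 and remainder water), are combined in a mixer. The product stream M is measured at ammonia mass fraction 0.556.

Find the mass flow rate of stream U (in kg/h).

Let U be the unknown flow. Total out = 2979 + U.
ammonia balance: 2075.7 + 0.330·U = 0.556·(2979 + U)
(0.330 − 0.556)·U = 0.556×2979 − 2075.7 = -419.34
U = -419.34 / -0.226 = 1855.5 kg/h

1855 kg/h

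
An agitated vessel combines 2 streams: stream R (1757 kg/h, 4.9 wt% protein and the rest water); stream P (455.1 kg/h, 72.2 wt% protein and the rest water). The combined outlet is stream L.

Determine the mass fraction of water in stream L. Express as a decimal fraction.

0.813

Total flow out = 1757 + 455.1 = 2212.1 kg/h.
water in = 1757×0.951 + 455.1×0.278 = 1797.4 kg/h.
water mass fraction in L = 1797.4/2212.1 = 0.813.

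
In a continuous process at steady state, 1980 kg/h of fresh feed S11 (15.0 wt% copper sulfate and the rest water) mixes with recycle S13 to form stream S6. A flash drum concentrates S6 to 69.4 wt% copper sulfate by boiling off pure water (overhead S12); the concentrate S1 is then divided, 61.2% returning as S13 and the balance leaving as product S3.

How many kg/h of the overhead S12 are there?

1552 kg/h

Overall copper sulfate balance (none leaves overhead): copper sulfate in fresh feed = copper sulfate in product, i.e. 1980×0.150 = (1−0.612)·S1·0.694.
S1 = 297/(0.694×0.388) = 1103 kg/h.
Recycle S13 = 0.612×1103 = 675.02 kg/h.
Combined feed S6 = 1980 + 675.02 = 2655 kg/h.
Overhead S12 = S6 − S1 = 2655 − 1103 = 1552 kg/h.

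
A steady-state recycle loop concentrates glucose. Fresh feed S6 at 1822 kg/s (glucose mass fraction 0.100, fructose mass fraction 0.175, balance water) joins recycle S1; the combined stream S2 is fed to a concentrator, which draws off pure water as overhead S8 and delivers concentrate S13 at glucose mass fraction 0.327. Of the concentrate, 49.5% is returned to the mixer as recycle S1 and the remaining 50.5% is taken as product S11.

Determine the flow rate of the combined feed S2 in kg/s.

Overall glucose balance (none leaves overhead): glucose in fresh feed = glucose in product, i.e. 1822×0.100 = (1−0.495)·S13·0.327.
S13 = 182.2/(0.327×0.505) = 1103.3 kg/s.
Recycle S1 = 0.495×1103.3 = 546.15 kg/s.
Combined feed S2 = 1822 + 546.15 = 2368.2 kg/s.

2368 kg/s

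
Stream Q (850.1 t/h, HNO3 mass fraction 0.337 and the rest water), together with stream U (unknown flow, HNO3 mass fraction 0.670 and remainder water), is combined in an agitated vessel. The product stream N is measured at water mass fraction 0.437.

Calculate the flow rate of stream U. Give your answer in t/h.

Let U be the unknown flow. Total out = 850.1 + U.
water balance: 563.62 + 0.330·U = 0.437·(850.1 + U)
(0.330 − 0.437)·U = 0.437×850.1 − 563.62 = -192.12
U = -192.12 / -0.107 = 1795.5 t/h

1796 t/h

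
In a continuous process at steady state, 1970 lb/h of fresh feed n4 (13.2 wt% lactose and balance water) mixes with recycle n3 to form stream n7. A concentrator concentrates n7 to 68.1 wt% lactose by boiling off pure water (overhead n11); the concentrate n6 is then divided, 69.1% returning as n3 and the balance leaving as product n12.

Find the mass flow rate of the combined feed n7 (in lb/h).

2824 lb/h

Overall lactose balance (none leaves overhead): lactose in fresh feed = lactose in product, i.e. 1970×0.132 = (1−0.691)·n6·0.681.
n6 = 260.04/(0.681×0.309) = 1235.8 lb/h.
Recycle n3 = 0.691×1235.8 = 853.91 lb/h.
Combined feed n7 = 1970 + 853.91 = 2823.9 lb/h.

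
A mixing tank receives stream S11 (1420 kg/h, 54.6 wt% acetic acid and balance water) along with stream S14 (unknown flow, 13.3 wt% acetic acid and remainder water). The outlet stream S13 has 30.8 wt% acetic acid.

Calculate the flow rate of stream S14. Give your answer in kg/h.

1931 kg/h

Let S14 be the unknown flow. Total out = 1420 + S14.
acetic acid balance: 775.32 + 0.133·S14 = 0.308·(1420 + S14)
(0.133 − 0.308)·S14 = 0.308×1420 − 775.32 = -337.96
S14 = -337.96 / -0.175 = 1931.2 kg/h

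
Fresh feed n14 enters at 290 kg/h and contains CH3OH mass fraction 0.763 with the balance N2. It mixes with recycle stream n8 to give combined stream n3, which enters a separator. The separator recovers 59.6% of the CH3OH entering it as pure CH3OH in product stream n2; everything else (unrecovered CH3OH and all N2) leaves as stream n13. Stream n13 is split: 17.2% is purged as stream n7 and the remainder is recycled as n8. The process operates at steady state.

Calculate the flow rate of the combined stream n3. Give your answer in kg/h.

N2 enters only via n14 and leaves only via the purge: 290×0.237 = 0.172×(N2 in n13), and the separator passes all N2, so N2 in n3 = N2 in n13 = 399.59 kg/h.
CH3OH in n3: m_A = 290×0.763 + (1−0.172)·(1−0.596)·m_A, so m_A = 221.27/0.6655 = 332.49 kg/h.
n3 = 332.49 + 399.59 = 732.09 kg/h.

732.1 kg/h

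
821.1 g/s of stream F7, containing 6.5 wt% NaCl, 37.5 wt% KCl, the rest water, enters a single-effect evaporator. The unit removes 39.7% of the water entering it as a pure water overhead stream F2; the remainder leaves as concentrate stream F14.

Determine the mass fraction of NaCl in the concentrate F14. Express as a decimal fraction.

NaCl is not removed: 821.1×0.065 = 53.372 g/s of NaCl enters F14.
water entering = 821.1×0.560 = 459.82 g/s; overhead removed = 0.397×459.82 = 182.55 g/s.
Concentrate = 821.1 − 182.55 = 638.55 g/s.
Mass fraction = 53.372/638.55 = 0.084.

0.084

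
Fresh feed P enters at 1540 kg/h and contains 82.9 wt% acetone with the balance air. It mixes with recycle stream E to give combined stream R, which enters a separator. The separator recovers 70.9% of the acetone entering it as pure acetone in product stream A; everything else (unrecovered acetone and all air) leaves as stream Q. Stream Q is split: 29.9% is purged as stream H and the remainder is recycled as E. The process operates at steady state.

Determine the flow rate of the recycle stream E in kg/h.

944.6 kg/h

air enters only via P and leaves only via the purge: 1540×0.171 = 0.299×(air in Q), and the separator passes all air, so air in R = air in Q = 880.74 kg/h.
acetone in R: m_A = 1540×0.829 + (1−0.299)·(1−0.709)·m_A, so m_A = 1276.7/0.7960 = 1603.8 kg/h.
Q = (1−0.709)×1603.8 + 880.74 = 1347.4 kg/h.
Recycle E = (1−0.299)×1347.4 = 944.56 kg/h.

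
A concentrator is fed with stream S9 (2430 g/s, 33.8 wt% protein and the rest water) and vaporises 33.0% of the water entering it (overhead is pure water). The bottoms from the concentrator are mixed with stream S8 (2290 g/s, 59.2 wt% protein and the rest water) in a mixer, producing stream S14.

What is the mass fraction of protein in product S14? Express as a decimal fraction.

Vapour removed = 0.330×0.662×2430 = 530.86 g/s; concentrate = 1899.1 g/s.
protein reaching the mixer = 821.34 (from concentrate) + 2290×0.592 = 2177 g/s.
Product flow = 1899.1 + 2290 = 4189.1 g/s; protein fraction = 0.5197.

0.5197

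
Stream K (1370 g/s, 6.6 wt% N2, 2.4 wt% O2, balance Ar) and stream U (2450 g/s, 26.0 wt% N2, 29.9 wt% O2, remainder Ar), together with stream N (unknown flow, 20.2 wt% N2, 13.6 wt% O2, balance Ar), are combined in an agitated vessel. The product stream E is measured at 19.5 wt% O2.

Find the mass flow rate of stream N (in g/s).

348 g/s

Let N be the unknown flow. Total out = 3820 + N.
O2 balance: 765.43 + 0.136·N = 0.195·(3820 + N)
(0.136 − 0.195)·N = 0.195×3820 − 765.43 = -20.53
N = -20.53 / -0.059 = 347.97 g/s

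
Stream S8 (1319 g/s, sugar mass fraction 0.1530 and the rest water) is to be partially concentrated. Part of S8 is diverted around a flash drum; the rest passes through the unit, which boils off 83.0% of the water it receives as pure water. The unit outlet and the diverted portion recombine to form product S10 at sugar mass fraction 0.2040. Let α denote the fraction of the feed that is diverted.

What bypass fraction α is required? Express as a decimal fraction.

0.644

All 1319×0.153 = 201.81 g/s of sugar reaches S10, so S10 = 201.81/0.204 = 989.25 g/s and vapour = 329.75 g/s.
The evaporator receives (1−α)·1319 of feed at 0.847 water and removes 0.830 of that water:
0.830×0.847×(1−α)×1319 = 329.75
(1−α) = 329.75/927.27 = 0.3556;  α = 0.6444.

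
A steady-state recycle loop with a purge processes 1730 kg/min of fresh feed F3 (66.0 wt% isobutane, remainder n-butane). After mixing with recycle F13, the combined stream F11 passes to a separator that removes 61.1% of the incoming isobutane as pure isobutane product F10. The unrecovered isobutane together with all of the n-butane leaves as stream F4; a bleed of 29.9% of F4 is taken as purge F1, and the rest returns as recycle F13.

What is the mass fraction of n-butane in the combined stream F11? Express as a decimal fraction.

0.556

n-butane enters only via F3 and leaves only via the purge: 1730×0.340 = 0.299×(n-butane in F4), and the separator passes all n-butane, so n-butane in F11 = n-butane in F4 = 1967.2 kg/min.
isobutane in F11: m_A = 1730×0.660 + (1−0.299)·(1−0.611)·m_A, so m_A = 1141.8/0.7273 = 1569.9 kg/min.
F11 = 1569.9 + 1967.2 = 3537.1 kg/min.
n-butane fraction in F11 = 1967.2/3537.1 = 0.556.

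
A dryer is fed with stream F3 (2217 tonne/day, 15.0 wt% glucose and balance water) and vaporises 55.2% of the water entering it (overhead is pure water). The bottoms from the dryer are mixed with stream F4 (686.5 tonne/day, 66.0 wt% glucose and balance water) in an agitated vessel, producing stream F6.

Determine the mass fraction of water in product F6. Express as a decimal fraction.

0.578

Vapour removed = 0.552×0.850×2217 = 1040.2 tonne/day; concentrate = 1176.8 tonne/day.
water reaching the mixer = 844.23 (from concentrate) + 686.5×0.340 = 1077.6 tonne/day.
Product flow = 1176.8 + 686.5 = 1863.3 tonne/day; water fraction = 0.578.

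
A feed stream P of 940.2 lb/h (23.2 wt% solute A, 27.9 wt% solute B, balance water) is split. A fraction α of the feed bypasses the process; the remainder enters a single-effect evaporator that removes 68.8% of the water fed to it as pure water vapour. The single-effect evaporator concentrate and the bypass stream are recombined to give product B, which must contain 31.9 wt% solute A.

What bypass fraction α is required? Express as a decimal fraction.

0.189

All 940.2×0.232 = 218.13 lb/h of solute A reaches B, so B = 218.13/0.319 = 683.78 lb/h and vapour = 256.42 lb/h.
The evaporator receives (1−α)·940.2 of feed at 0.489 water and removes 0.688 of that water:
0.688×0.489×(1−α)×940.2 = 256.42
(1−α) = 256.42/316.31 = 0.8106;  α = 0.1894.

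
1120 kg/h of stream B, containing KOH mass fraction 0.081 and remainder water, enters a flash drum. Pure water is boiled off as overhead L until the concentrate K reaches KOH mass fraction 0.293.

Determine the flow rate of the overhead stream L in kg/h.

810.4 kg/h

KOH is conserved: 1120×0.081 = 90.72 kg/h all reports to the concentrate.
Concentrate = 90.72/(target fraction) = 309.62 kg/h.
Overhead = 1120 − 309.62 = 810.38 kg/h.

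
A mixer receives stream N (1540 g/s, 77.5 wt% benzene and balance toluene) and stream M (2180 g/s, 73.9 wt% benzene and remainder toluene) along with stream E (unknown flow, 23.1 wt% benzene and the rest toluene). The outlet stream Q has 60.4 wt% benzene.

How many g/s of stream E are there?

1495 g/s

Let E be the unknown flow. Total out = 3720 + E.
benzene balance: 2804.5 + 0.231·E = 0.604·(3720 + E)
(0.231 − 0.604)·E = 0.604×3720 − 2804.5 = -557.64
E = -557.64 / -0.373 = 1495 g/s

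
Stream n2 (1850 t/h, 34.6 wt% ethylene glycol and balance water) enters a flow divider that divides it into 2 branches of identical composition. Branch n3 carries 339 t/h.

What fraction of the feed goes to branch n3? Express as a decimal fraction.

Fraction to n3 = 339/1850 = 0.1832.

0.183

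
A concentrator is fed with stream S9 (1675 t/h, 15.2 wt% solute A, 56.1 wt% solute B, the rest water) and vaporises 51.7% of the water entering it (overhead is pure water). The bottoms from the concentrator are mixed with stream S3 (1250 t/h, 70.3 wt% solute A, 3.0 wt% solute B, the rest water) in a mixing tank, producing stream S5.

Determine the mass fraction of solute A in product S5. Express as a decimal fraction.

0.423

Vapour removed = 0.517×0.287×1675 = 248.53 t/h; concentrate = 1426.5 t/h.
solute A reaching the mixer = 254.6 (from concentrate) + 1250×0.703 = 1133.3 t/h.
Product flow = 1426.5 + 1250 = 2676.5 t/h; solute A fraction = 0.423.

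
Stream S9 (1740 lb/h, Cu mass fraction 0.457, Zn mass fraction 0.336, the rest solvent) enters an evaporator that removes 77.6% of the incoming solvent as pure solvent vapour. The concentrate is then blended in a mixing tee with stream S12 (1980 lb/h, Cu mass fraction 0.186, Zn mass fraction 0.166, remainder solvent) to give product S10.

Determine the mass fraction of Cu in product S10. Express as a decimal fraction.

0.338

Vapour removed = 0.776×0.207×1740 = 279.5 lb/h; concentrate = 1460.5 lb/h.
Cu reaching the mixer = 795.18 (from concentrate) + 1980×0.186 = 1163.5 lb/h.
Product flow = 1460.5 + 1980 = 3440.5 lb/h; Cu fraction = 0.338.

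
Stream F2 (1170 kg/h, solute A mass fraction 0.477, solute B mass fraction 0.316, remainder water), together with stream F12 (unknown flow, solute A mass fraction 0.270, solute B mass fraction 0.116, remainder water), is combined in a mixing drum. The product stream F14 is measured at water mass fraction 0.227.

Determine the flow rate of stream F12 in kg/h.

Let F12 be the unknown flow. Total out = 1170 + F12.
water balance: 242.19 + 0.614·F12 = 0.227·(1170 + F12)
(0.614 − 0.227)·F12 = 0.227×1170 − 242.19 = 23.4
F12 = 23.4 / 0.387 = 60.465 kg/h

60.47 kg/h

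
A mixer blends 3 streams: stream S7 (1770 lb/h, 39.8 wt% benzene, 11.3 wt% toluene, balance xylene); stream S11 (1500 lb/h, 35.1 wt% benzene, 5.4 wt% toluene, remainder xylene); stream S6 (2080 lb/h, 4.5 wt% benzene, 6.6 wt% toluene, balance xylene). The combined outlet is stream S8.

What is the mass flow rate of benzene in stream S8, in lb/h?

benzene out = benzene in = 1770×0.398 + 1500×0.351 + 2080×0.045 = 1324.6 lb/h.

1325 lb/h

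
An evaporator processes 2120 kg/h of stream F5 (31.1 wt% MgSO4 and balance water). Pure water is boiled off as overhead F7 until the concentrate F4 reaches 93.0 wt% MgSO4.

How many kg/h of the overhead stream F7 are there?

1411 kg/h

MgSO4 is conserved: 2120×0.311 = 659.32 kg/h all reports to the concentrate.
Concentrate = 659.32/(target fraction) = 708.95 kg/h.
Overhead = 2120 − 708.95 = 1411.1 kg/h.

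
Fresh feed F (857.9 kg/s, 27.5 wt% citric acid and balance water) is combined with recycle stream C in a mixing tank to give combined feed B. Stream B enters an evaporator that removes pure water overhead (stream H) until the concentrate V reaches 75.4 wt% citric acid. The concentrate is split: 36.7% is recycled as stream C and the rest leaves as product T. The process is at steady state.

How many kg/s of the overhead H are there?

Overall citric acid balance (none leaves overhead): citric acid in fresh feed = citric acid in product, i.e. 857.9×0.275 = (1−0.367)·V·0.754.
V = 235.92/(0.754×0.633) = 494.3 kg/s.
Recycle C = 0.367×494.3 = 181.41 kg/s.
Combined feed B = 857.9 + 181.41 = 1039.3 kg/s.
Overhead H = B − V = 1039.3 − 494.3 = 545.01 kg/s.

545 kg/s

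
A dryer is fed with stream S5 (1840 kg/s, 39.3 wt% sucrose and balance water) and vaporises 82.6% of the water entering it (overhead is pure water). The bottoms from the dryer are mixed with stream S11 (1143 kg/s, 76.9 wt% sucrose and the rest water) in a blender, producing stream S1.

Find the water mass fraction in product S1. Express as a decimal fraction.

Vapour removed = 0.826×0.607×1840 = 922.54 kg/s; concentrate = 917.46 kg/s.
water reaching the mixer = 194.34 (from concentrate) + 1143×0.231 = 458.37 kg/s.
Product flow = 917.46 + 1143 = 2060.5 kg/s; water fraction = 0.222.

0.222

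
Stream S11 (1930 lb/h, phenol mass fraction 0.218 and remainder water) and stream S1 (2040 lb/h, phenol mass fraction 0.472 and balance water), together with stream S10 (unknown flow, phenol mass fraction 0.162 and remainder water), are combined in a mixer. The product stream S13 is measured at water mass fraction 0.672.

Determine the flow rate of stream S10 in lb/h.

Let S10 be the unknown flow. Total out = 3970 + S10.
water balance: 2586.4 + 0.838·S10 = 0.672·(3970 + S10)
(0.838 − 0.672)·S10 = 0.672×3970 − 2586.4 = 81.46
S10 = 81.46 / 0.166 = 490.72 lb/h

490.7 lb/h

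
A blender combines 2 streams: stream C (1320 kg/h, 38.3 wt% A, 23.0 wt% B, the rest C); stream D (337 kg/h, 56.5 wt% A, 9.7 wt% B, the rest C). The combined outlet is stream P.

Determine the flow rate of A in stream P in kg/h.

696 kg/h

A out = A in = 1320×0.383 + 337×0.565 = 695.96 kg/h.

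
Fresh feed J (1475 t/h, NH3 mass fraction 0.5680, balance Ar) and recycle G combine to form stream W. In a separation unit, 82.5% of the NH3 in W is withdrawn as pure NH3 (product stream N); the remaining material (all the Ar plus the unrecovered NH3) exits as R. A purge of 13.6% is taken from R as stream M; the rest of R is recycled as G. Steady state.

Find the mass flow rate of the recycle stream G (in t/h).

Ar enters only via J and leaves only via the purge: 1475×0.432 = 0.136×(Ar in R), and the separation unit passes all Ar, so Ar in W = Ar in R = 4685.3 t/h.
NH3 in W: m_A = 1475×0.568 + (1−0.136)·(1−0.825)·m_A, so m_A = 837.8/0.8488 = 987.04 t/h.
R = (1−0.825)×987.04 + 4685.3 = 4858 t/h.
Recycle G = (1−0.136)×4858 = 4197.3 t/h.

4197 t/h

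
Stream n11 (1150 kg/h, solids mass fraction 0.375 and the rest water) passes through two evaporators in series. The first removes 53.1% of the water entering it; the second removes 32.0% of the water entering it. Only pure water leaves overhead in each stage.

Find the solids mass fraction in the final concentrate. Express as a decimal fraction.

0.653

water in feed = 1150×0.625 = 718.75 kg/h.
After stage 1: water left = (1−0.531)×718.75 = 337.09; stream total = 768.34 kg/h.
After stage 2: water left = (1−0.320)×337.09 = 229.22; final concentrate = 660.47 kg/h.
solids fraction = 431.25/660.47 = 0.653.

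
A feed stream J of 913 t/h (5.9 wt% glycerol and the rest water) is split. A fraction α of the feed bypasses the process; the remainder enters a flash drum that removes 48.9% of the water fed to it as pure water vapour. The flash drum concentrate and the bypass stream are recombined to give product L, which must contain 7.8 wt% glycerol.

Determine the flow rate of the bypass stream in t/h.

All 913×0.059 = 53.867 t/h of glycerol reaches L, so L = 53.867/0.078 = 690.6 t/h and vapour = 222.4 t/h.
The evaporator receives (1−α)·913 of feed at 0.941 water and removes 0.489 of that water:
0.489×0.941×(1−α)×913 = 222.4
(1−α) = 222.4/420.12 = 0.5294;  α = 0.4706.
Bypass flow = 0.4706×913 = 429.68 t/h.

429.7 t/h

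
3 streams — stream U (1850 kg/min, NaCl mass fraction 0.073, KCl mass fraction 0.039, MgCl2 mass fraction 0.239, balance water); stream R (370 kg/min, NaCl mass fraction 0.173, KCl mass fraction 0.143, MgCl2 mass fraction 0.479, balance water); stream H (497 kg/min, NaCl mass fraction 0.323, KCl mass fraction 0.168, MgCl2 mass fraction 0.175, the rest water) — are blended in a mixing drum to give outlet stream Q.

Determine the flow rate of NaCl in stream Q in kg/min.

NaCl out = NaCl in = 1850×0.073 + 370×0.173 + 497×0.323 = 359.59 kg/min.

359.6 kg/min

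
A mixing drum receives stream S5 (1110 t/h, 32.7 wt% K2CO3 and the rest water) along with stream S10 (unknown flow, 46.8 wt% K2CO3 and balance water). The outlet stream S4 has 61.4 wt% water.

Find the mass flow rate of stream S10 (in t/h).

Let S10 be the unknown flow. Total out = 1110 + S10.
water balance: 747.03 + 0.532·S10 = 0.614·(1110 + S10)
(0.532 − 0.614)·S10 = 0.614×1110 − 747.03 = -65.49
S10 = -65.49 / -0.082 = 798.66 t/h

798.7 t/h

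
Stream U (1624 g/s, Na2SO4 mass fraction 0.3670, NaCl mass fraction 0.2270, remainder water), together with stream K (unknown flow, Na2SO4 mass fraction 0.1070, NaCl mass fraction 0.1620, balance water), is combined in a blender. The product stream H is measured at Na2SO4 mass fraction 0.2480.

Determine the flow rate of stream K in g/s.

1371 g/s

Let K be the unknown flow. Total out = 1624 + K.
Na2SO4 balance: 596.01 + 0.107·K = 0.248·(1624 + K)
(0.107 − 0.248)·K = 0.248×1624 − 596.01 = -193.26
K = -193.26 / -0.141 = 1370.6 g/s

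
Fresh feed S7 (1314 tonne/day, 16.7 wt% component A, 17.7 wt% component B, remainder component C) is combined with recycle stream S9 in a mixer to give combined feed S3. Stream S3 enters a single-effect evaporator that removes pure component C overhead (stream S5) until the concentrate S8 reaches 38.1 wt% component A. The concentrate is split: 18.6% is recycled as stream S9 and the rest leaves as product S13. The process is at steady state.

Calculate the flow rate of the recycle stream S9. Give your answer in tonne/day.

131.6 tonne/day

Overall component A balance (none leaves overhead): component A in fresh feed = component A in product, i.e. 1314×0.167 = (1−0.186)·S8·0.381.
S8 = 219.44/(0.381×0.814) = 707.56 tonne/day.
Recycle S9 = 0.186×707.56 = 131.61 tonne/day.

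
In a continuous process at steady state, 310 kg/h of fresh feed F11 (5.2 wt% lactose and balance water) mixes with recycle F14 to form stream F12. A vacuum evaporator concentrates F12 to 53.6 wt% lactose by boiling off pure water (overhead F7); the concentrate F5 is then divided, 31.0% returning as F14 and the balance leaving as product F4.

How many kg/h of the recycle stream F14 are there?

13.51 kg/h

Overall lactose balance (none leaves overhead): lactose in fresh feed = lactose in product, i.e. 310×0.052 = (1−0.310)·F5·0.536.
F5 = 16.12/(0.536×0.690) = 43.586 kg/h.
Recycle F14 = 0.310×43.586 = 13.512 kg/h.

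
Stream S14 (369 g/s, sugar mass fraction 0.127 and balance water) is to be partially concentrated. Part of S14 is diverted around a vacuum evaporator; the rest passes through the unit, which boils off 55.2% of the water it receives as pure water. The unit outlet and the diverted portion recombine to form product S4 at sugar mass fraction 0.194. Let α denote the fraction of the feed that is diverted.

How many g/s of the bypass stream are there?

104.5 g/s

All 369×0.127 = 46.863 g/s of sugar reaches S4, so S4 = 46.863/0.194 = 241.56 g/s and vapour = 127.44 g/s.
The evaporator receives (1−α)·369 of feed at 0.873 water and removes 0.552 of that water:
0.552×0.873×(1−α)×369 = 127.44
(1−α) = 127.44/177.82 = 0.7167;  α = 0.2833.
Bypass flow = 0.2833×369 = 104.55 g/s.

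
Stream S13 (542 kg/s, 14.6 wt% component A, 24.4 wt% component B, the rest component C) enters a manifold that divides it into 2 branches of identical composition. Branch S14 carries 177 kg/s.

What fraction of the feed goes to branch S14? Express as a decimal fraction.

Fraction to S14 = 177/542 = 0.3266.

0.327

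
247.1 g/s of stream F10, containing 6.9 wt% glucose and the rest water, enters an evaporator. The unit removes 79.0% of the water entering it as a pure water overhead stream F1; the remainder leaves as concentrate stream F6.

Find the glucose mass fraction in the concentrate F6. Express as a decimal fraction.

0.2609

glucose is not removed: 247.1×0.069 = 17.05 g/s of glucose enters F6.
water entering = 247.1×0.931 = 230.05 g/s; overhead removed = 0.790×230.05 = 181.74 g/s.
Concentrate = 247.1 − 181.74 = 65.36 g/s.
Mass fraction = 17.05/65.36 = 0.2609.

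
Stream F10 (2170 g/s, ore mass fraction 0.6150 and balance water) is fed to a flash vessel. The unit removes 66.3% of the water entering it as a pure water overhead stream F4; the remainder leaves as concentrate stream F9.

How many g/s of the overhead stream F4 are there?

553.9 g/s

water entering = 2170×0.385 = 835.45 g/s; overhead removed = 0.663×835.45 = 553.9 g/s.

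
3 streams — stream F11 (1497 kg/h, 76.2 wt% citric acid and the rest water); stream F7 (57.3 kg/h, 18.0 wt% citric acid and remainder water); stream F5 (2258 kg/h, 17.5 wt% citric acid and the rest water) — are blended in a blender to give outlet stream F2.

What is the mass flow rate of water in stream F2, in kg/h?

water out = water in = 1497×0.238 + 57.3×0.820 + 2258×0.825 = 2266.1 kg/h.

2266 kg/h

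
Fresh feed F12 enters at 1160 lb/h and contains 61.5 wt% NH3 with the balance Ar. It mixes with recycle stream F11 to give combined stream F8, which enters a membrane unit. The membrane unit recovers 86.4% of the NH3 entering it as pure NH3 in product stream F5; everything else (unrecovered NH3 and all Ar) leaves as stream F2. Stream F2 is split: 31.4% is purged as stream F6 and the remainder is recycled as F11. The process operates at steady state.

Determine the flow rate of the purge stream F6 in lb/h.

480.2 lb/h

Ar enters only via F12 and leaves only via the purge: 1160×0.385 = 0.314×(Ar in F2), and the membrane unit passes all Ar, so Ar in F8 = Ar in F2 = 1422.3 lb/h.
NH3 in F8: m_A = 1160×0.615 + (1−0.314)·(1−0.864)·m_A, so m_A = 713.4/0.9067 = 786.81 lb/h.
F2 = (1−0.864)×786.81 + 1422.3 = 1529.3 lb/h.
Purge F6 = 0.314×1529.3 = 480.2 lb/h.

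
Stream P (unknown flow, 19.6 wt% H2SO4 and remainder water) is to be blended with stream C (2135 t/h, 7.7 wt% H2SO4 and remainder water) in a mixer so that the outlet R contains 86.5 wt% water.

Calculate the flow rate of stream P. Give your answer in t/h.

Let P be the unknown flow. Total out = 2135 + P.
water balance: 1970.6 + 0.804·P = 0.865·(2135 + P)
(0.804 − 0.865)·P = 0.865×2135 − 1970.6 = -123.83
P = -123.83 / -0.061 = 2030 t/h

2030 t/h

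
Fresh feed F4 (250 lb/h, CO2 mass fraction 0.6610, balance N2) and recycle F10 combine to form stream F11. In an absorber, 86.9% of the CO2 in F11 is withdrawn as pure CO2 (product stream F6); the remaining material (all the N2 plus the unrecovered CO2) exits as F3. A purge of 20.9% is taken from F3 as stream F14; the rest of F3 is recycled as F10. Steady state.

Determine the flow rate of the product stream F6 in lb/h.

160.2 lb/h

CO2 in F11: m_A = 250×0.661 + (1−0.209)·(1−0.869)·m_A, so m_A = 165.25/0.8964 = 184.35 lb/h.
Product F6 = 0.869×184.35 = 160.2 lb/h.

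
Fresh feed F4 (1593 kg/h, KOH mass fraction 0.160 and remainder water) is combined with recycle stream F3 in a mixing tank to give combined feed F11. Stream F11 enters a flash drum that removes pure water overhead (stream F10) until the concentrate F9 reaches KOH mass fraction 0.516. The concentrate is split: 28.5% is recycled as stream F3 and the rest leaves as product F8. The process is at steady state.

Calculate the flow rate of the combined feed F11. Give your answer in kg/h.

Overall KOH balance (none leaves overhead): KOH in fresh feed = KOH in product, i.e. 1593×0.160 = (1−0.285)·F9·0.516.
F9 = 254.88/(0.516×0.715) = 690.84 kg/h.
Recycle F3 = 0.285×690.84 = 196.89 kg/h.
Combined feed F11 = 1593 + 196.89 = 1789.9 kg/h.

1790 kg/h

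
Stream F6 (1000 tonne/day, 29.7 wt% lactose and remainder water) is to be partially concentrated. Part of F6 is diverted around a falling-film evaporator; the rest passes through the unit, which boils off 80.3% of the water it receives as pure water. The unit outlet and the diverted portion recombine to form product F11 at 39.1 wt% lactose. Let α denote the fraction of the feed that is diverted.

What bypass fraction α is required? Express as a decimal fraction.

0.574

All 1000×0.297 = 297 tonne/day of lactose reaches F11, so F11 = 297/0.391 = 759.59 tonne/day and vapour = 240.41 tonne/day.
The evaporator receives (1−α)·1000 of feed at 0.703 water and removes 0.803 of that water:
0.803×0.703×(1−α)×1000 = 240.41
(1−α) = 240.41/564.51 = 0.4259;  α = 0.5741.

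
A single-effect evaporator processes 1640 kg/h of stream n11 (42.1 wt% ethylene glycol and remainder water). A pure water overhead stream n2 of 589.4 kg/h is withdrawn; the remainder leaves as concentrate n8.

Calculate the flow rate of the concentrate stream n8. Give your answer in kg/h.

1051 kg/h

Concentrate = 1640 − 589.4 = 1050.6 kg/h.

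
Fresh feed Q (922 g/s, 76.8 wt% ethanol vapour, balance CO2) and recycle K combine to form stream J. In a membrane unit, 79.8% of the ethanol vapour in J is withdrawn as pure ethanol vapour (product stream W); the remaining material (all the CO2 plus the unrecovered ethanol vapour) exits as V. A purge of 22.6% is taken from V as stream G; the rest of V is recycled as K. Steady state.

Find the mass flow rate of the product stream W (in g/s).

ethanol vapour in J: m_A = 922×0.768 + (1−0.226)·(1−0.798)·m_A, so m_A = 708.1/0.8437 = 839.32 g/s.
Product W = 0.798×839.32 = 669.78 g/s.

669.8 g/s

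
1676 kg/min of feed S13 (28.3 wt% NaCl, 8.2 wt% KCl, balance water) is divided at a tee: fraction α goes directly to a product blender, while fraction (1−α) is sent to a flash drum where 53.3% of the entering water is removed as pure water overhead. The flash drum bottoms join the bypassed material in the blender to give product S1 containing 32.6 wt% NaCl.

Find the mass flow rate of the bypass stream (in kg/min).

1023 kg/min

All 1676×0.283 = 474.31 kg/min of NaCl reaches S1, so S1 = 474.31/0.326 = 1454.9 kg/min and vapour = 221.07 kg/min.
The evaporator receives (1−α)·1676 of feed at 0.635 water and removes 0.533 of that water:
0.533×0.635×(1−α)×1676 = 221.07
(1−α) = 221.07/567.25 = 0.3897;  α = 0.6103.
Bypass flow = 0.6103×1676 = 1022.8 kg/min.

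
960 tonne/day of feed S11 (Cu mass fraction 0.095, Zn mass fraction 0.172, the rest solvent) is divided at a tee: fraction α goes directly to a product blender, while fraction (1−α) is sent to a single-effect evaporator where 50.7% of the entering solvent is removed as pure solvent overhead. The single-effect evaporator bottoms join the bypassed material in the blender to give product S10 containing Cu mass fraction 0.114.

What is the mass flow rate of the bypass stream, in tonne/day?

529.5 tonne/day

All 960×0.095 = 91.2 tonne/day of Cu reaches S10, so S10 = 91.2/0.114 = 800 tonne/day and vapour = 160 tonne/day.
The evaporator receives (1−α)·960 of feed at 0.733 solvent and removes 0.507 of that solvent:
0.507×0.733×(1−α)×960 = 160
(1−α) = 160/356.77 = 0.4485;  α = 0.5515.
Bypass flow = 0.5515×960 = 529.47 tonne/day.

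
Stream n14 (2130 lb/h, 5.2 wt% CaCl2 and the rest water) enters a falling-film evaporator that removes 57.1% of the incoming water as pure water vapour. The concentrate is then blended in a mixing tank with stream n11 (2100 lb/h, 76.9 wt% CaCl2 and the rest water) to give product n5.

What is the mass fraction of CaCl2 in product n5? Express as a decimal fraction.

Vapour removed = 0.571×0.948×2130 = 1153 lb/h; concentrate = 977.01 lb/h.
CaCl2 reaching the mixer = 110.76 (from concentrate) + 2100×0.769 = 1725.7 lb/h.
Product flow = 977.01 + 2100 = 3077 lb/h; CaCl2 fraction = 0.561.

0.561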